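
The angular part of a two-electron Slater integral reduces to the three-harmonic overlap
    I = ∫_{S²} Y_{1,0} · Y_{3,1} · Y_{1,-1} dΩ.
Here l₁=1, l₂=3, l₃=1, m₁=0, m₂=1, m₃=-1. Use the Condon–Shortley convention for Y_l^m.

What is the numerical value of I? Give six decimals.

0.000000

triangle: need 2≤l₃≤4, have 1; I=0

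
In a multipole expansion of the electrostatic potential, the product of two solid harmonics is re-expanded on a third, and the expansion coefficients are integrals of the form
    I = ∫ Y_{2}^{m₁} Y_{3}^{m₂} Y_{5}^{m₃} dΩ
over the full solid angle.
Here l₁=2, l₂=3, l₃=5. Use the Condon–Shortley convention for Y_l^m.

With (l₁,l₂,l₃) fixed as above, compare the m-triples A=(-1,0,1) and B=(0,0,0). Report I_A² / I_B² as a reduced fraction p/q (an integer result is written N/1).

l's match ⇒ only the (l;m) 3-j factors differ between A and B.
A: triangle coeff Δ(2,3,5) = 1/2310; Σ_t [0,0]: t=0:+1/216 = 1/216; (3j)²=8/231 [(2 3 5; -1 0 1)], sign=+1
B: triangle coeff Δ(2,3,5) = 1/2310; Σ_t [0,0]: t=0:+1/144 = 1/144; (3j)²=10/231 [(2 3 5; 0 0 0)], sign=-1
I_A²/I_B² = (8/231)/(10/231) = 4/5

4/5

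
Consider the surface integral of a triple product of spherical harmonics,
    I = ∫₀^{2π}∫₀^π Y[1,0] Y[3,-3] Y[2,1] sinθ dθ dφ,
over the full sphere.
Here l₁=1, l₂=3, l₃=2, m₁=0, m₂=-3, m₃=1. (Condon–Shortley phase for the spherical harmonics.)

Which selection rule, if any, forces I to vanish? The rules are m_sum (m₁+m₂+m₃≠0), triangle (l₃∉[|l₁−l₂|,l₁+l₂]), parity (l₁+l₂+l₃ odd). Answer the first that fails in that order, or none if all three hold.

m_sum

azimuthal sum: 0 − 3 + 1 = -2  ✗
2 ≤ 2 ≤ 4 (triangle on l)
L = 1 + 3 + 2 = 6 (even)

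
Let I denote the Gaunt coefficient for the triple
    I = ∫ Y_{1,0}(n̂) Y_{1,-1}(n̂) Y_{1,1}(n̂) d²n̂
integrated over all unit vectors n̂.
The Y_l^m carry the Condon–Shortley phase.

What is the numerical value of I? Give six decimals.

Σlᵢ=3 odd — θ-integrand is odd under cosθ→−cosθ; I=0

0.000000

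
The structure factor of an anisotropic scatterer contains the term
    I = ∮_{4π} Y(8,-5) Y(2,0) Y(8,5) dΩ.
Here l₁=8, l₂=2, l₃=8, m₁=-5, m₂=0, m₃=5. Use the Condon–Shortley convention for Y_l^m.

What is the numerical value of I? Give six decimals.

Rules hold: Σm=0, L=18 even, 6≤8≤10.
N = 17·5·17 = 1445
Δ = 2!·14!·2!/19! = 1/348840
Racah Σ t=0..2: t=0:+1/116121600 t=1:−1/25401600 t=2:+1/116121600 = -1/45158400
⇒ 3j(8 2 8; 0 0 0)² = 24/1615, sgn -1
Racah Σ t=0..2: t=0:+1/24908083200 t=1:−1/958003200 t=2:+1/958003200 = 1/24908083200
⇒ 3j(8 2 8; -5 0 5)² = 1/38760, sgn -1
4πI² = N·(3j₀)²·(3jₘ)² = 1/1805
I = +1·√(0.000554017/4π) = 0.00663982

0.006640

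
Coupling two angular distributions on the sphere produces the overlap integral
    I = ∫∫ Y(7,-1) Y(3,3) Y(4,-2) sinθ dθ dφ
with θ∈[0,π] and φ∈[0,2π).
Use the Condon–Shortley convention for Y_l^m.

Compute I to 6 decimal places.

-0.035654

Checks pass: Σm=0; 14 even; l₃=4∈[4,10].
(2·7+1)(2·3+1)(2·4+1) = 945
Δ: 6! 8! 0! / 15! → 1/45045
sum: t=3:−1/20736 = -1/20736
3j²(7 3 4; 0 0 0) = Δ·Π!·Σ² = 35/1287  (sign -1)
sum: t=6:+1/1036800 = 1/1036800
3j²(7 3 4; -1 3 -2) = Δ·Π!·Σ² = 4/6435  (sign +1)
combine: 4πI² = 945·35/1287·4/6435 = 980/61347
take √, sign -1: I = -0.03565426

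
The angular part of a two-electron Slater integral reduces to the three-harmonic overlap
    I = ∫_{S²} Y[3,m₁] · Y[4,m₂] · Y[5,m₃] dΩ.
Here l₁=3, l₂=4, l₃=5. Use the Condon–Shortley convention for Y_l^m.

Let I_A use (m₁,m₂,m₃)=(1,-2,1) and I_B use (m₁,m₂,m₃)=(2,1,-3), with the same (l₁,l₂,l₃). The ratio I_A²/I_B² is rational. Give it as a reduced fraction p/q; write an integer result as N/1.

1849/210

l's match ⇒ only the (l;m) 3-j factors differ between A and B.
A: triangle coeff Δ(3,4,5) = 1/180180; Σ_t [0,2]: t=0:+1/384 t=1:−1/720 t=2:+1/34560 = 43/34560; (3j)²=1849/180180 [(3 4 5; 1 -2 1)], sign=+1
B: triangle coeff Δ(3,4,5) = 1/180180; Σ_t [0,1]: t=0:+1/1440 t=1:−1/1152 = -1/5760; (3j)²=1/858 [(3 4 5; 2 1 -3)], sign=-1
I_A²/I_B² = (1849/180180)/(1/858) = 1849/210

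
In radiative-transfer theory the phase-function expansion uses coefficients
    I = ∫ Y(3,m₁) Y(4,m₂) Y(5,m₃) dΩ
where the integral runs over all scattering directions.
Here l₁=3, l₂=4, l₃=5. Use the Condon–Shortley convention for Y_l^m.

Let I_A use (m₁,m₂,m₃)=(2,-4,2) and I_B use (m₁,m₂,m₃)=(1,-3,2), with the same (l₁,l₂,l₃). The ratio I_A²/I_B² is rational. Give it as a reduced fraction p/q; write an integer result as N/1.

20/49

Shared (l₁,l₂,l₃)=(3,4,5): N and (l;000)² cancel in I_A²/I_B².
A: Δ = 2!·4!·6!/13! = 1/180180; Racah Σ t=0..0: t=0:+1/8640 = 1/8640; ⇒ 3j(3 4 5; 2 -4 2)² = 14/1287, sgn -1
B: Δ = 2!·4!·6!/13! = 1/180180; Racah Σ t=0..1: t=0:+1/960 t=1:−1/4320 = 7/8640; ⇒ 3j(3 4 5; 1 -3 2)² = 343/12870, sgn -1
I_A²/I_B² = (14/1287)/(343/12870) = 20/49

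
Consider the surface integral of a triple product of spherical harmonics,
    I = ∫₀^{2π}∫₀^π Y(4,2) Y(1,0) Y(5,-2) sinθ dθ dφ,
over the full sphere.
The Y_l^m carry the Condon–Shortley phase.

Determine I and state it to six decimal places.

0.225034

m-sum 0 ✓  L=10 even ✓  3≤5≤5 ✓
Π(2lᵢ+1) = 9×3×11 = 297
triangle coeff Δ(4,1,5) = 1/495
Σ_t [0,0]: t=0:+1/576 = 1/576
(3j)²=5/99 [(4 1 5; 0 0 0)], sign=-1
Σ_t [0,0]: t=0:+1/1440 = 1/1440
(3j)²=7/165 [(4 1 5; 2 0 -2)], sign=-1
⇒ 4πI² = 7/11
I = (+1)√(7/11/(4π)) = 0.22503380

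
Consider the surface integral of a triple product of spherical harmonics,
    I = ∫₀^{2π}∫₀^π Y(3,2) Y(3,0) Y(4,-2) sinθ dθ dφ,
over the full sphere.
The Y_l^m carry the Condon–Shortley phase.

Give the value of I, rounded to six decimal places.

-0.044418

Checks pass: Σm=0; 10 even; l₃=4∈[0,6].
(2·3+1)(2·3+1)(2·4+1) = 441
Δ: 2! 4! 4! / 11! → 1/34650
sum: t=0:+1/72 t=1:−1/16 t=2:+1/72 = -5/144
3j²(3 3 4; 0 0 0) = Δ·Π!·Σ² = 2/77  (sign -1)
sum: t=0:+1/72 t=1:−1/96 = 1/288
3j²(3 3 4; 2 0 -2) = Δ·Π!·Σ² = 1/462  (sign +1)
combine: 4πI² = 441·2/77·1/462 = 3/121
take √, sign -1: I = -0.04441841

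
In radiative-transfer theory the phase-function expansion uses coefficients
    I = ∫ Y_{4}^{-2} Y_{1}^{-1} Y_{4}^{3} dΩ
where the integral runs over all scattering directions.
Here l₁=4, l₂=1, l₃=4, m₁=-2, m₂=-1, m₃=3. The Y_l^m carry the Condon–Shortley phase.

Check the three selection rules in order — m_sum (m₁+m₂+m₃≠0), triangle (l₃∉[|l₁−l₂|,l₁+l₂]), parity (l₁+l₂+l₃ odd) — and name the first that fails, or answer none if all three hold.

parity

Σmᵢ = 0  ✓
l₃∈[|l₁−l₂|,l₁+l₂]=[3,5], have l₃=4  ✓
Σlᵢ = 9 ⇒ odd  ✗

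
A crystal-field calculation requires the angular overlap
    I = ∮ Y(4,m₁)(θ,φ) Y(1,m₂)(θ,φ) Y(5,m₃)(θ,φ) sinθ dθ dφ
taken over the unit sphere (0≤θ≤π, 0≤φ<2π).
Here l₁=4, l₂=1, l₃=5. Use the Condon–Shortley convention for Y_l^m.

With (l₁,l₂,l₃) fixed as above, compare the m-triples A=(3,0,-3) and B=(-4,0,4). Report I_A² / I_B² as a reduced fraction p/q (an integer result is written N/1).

Shared (l₁,l₂,l₃)=(4,1,5): N and (l;000)² cancel in I_A²/I_B².
A: Δ = 0!·8!·2!/11! = 1/495; Racah Σ t=0..0: t=0:+1/5040 = 1/5040; ⇒ 3j(4 1 5; 3 0 -3)² = 16/495, sgn +1
B: Δ = 0!·8!·2!/11! = 1/495; Racah Σ t=0..0: t=0:+1/40320 = 1/40320; ⇒ 3j(4 1 5; -4 0 4)² = 1/55, sgn -1
I_A²/I_B² = (16/495)/(1/55) = 16/9

16/9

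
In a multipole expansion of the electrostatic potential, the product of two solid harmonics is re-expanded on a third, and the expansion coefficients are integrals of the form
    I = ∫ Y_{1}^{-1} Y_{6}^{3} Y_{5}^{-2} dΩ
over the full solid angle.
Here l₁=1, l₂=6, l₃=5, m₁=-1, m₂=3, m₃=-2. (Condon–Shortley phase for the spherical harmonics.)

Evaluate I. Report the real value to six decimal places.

-0.245154

Rules hold: Σm=0, L=12 even, 5≤5≤7.
N = 3·13·11 = 429
Δ = 2!·0!·10!/13! = 1/858
Racah Σ t=1..1: t=1:−1/14400 = -1/14400
⇒ 3j(1 6 5; 0 0 0)² = 6/143, sgn +1
Racah Σ t=2..2: t=2:+1/60480 = 1/60480
⇒ 3j(1 6 5; -1 3 -2)² = 6/143, sgn -1
4πI² = N·(3j₀)²·(3jₘ)² = 108/143
I = -1·√(0.755245/4π) = -0.24515397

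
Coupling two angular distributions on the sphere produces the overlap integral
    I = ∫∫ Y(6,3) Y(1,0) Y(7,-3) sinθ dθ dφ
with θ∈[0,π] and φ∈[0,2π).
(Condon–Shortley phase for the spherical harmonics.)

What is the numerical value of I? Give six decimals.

-0.221293

Checks pass: Σm=0; 14 even; l₃=7∈[5,7].
(2·6+1)(2·1+1)(2·7+1) = 585
Δ: 0! 12! 2! / 15! → 1/1365
sum: t=0:+1/518400 = 1/518400
3j²(6 1 7; 0 0 0) = Δ·Π!·Σ² = 7/195  (sign -1)
sum: t=0:+1/2177280 = 1/2177280
3j²(6 1 7; 3 0 -3) = Δ·Π!·Σ² = 8/273  (sign +1)
combine: 4πI² = 585·7/195·8/273 = 8/13
take √, sign -1: I = -0.22129336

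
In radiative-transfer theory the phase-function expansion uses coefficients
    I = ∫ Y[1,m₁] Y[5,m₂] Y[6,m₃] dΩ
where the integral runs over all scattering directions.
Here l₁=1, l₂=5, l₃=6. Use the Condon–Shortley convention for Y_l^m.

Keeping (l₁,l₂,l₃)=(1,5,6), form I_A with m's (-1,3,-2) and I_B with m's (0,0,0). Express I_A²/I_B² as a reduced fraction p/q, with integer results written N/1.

1/6

Shared (l₁,l₂,l₃)=(1,5,6): N and (l;000)² cancel in I_A²/I_B².
A: Δ = 0!·2!·10!/13! = 1/858; Racah Σ t=0..0: t=0:+1/161280 = 1/161280; ⇒ 3j(1 5 6; -1 3 -2)² = 1/143, sgn +1
B: Δ = 0!·2!·10!/13! = 1/858; Racah Σ t=0..0: t=0:+1/14400 = 1/14400; ⇒ 3j(1 5 6; 0 0 0)² = 6/143, sgn +1
I_A²/I_B² = (1/143)/(6/143) = 1/6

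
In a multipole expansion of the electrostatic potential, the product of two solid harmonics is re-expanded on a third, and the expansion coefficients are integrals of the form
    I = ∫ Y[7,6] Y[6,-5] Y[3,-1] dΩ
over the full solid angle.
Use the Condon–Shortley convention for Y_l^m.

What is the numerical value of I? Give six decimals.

m-sum 0 ✓  L=16 even ✓  1≤3≤13 ✓
Π(2lᵢ+1) = 15×13×7 = 1365
triangle coeff Δ(7,6,3) = 1/2042040
Σ_t [4,6]: t=4:+1/207360 t=5:−1/57600 t=6:+1/207360 = -1/129600
(3j)²=168/12155 [(7 6 3; 0 0 0)], sign=+1
Σ_t [0,1]: t=0:+1/21772800 t=1:−1/17418240 = -1/87091200
(3j)²=11/14280 [(7 6 3; 6 -5 -1)], sign=-1
⇒ 4πI² = 21/1445
I = (-1)√(21/1445/(4π)) = -0.03400719

-0.034007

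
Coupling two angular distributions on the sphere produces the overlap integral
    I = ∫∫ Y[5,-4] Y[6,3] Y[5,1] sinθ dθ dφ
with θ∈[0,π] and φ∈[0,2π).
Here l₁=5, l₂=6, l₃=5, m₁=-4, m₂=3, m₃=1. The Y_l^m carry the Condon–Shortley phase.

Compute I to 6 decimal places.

-0.020582

m-sum 0 ✓  L=16 even ✓  1≤5≤11 ✓
Π(2lᵢ+1) = 11×13×11 = 1573
triangle coeff Δ(5,6,5) = 1/28588560
Σ_t [1,5]: t=1:−1/345600 t=2:+1/13824 t=3:−1/5184 t=4:+1/13824 t=5:−1/345600 = -7/129600
(3j)²=80/7293 [(5 6 5; 0 0 0)], sign=+1
Σ_t [5,6]: t=5:−1/138240 t=6:+1/155520 = -1/1244160
(3j)²=3/9724 [(5 6 5; -4 3 1)], sign=-1
⇒ 4πI² = 20/3757
I = (-1)√(20/3757/(4π)) = -0.02058209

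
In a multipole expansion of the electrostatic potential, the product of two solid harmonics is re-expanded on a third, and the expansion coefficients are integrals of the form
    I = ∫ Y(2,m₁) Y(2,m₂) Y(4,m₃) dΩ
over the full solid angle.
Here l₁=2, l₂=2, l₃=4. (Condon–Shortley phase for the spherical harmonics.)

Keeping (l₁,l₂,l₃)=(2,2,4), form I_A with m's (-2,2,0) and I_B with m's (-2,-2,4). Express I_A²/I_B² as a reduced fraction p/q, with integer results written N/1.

1/70

Same 2,2,4: normalisation and zero-m 3j drop out of the ratio.
A: Δ: 0! 4! 4! / 9! → 1/630; sum: t=0:+1/576 = 1/576; 3j²(2 2 4; -2 2 0) = Δ·Π!·Σ² = 1/630  (sign +1)
B: Δ: 0! 4! 4! / 9! → 1/630; sum: t=0:+1/576 = 1/576; 3j²(2 2 4; -2 -2 4) = Δ·Π!·Σ² = 1/9  (sign +1)
I_A²/I_B² = (1/630)/(1/9) = 1/70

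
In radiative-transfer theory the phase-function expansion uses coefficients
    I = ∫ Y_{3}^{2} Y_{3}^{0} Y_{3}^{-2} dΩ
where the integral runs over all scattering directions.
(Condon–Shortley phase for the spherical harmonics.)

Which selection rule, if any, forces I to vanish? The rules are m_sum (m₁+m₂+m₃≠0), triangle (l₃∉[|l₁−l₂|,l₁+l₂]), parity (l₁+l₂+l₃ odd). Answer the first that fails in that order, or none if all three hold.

azimuthal sum: 2 + 0 − 2 = 0  ✓
0 ≤ 3 ≤ 6 (triangle on l)  ✓
L = 3 + 3 + 3 = 9 (odd)  ✗

parity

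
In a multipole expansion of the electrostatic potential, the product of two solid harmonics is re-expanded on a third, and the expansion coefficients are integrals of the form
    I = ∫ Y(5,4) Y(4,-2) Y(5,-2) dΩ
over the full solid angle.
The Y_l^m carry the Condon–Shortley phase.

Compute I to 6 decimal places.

0.118854

Checks pass: Σm=0; 14 even; l₃=5∈[1,9].
(2·5+1)(2·4+1)(2·5+1) = 1089
Δ: 4! 6! 4! / 15! → 1/3153150
sum: t=0:+1/69120 t=1:−1/1728 t=2:+1/576 t=3:−1/1728 t=4:+1/69120 = 7/11520
3j²(5 4 5; 0 0 0) = Δ·Π!·Σ² = 2/143  (sign -1)
sum: t=0:+1/11520 t=1:−1/25920 = 1/20736
3j²(5 4 5; 4 -2 -2) = Δ·Π!·Σ² = 5/429  (sign -1)
combine: 4πI² = 1089·2/143·5/429 = 30/169
take √, sign +1: I = 0.11885360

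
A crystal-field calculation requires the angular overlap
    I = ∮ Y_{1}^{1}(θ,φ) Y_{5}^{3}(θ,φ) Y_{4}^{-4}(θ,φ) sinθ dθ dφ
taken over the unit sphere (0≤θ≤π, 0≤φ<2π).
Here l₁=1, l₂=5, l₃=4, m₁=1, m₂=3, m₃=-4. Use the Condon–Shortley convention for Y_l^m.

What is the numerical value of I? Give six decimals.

Checks pass: Σm=0; 10 even; l₃=4∈[4,6].
(2·1+1)(2·5+1)(2·4+1) = 297
Δ: 2! 0! 8! / 11! → 1/495
sum: t=1:−1/576 = -1/576
3j²(1 5 4; 0 0 0) = Δ·Π!·Σ² = 5/99  (sign -1)
sum: t=0:+1/80640 = 1/80640
3j²(1 5 4; 1 3 -4) = Δ·Π!·Σ² = 1/495  (sign +1)
combine: 4πI² = 297·5/99·1/495 = 1/33
take √, sign -1: I = -0.04910640

-0.049106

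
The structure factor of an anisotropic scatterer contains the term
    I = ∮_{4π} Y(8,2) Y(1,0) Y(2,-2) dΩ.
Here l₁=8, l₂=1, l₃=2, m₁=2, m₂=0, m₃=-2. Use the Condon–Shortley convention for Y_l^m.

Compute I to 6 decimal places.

0.000000

|8−1|≤2≤8+1 violated ⇒ I = 0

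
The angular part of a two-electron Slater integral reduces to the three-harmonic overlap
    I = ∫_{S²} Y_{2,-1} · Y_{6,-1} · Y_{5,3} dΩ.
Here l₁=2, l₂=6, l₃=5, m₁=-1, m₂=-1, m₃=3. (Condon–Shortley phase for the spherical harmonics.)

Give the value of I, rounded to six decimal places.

0.000000

m-sum = -1 − 1 + 3 = 1 ≠ 0 ⇒ I = 0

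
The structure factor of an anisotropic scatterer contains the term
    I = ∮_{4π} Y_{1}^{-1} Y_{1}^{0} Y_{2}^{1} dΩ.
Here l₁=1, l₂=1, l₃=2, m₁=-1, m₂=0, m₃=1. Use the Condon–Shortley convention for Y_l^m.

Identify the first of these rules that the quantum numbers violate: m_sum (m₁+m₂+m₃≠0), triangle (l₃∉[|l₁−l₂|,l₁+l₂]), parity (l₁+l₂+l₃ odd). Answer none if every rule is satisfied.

none

Σmᵢ = 0  ✓
l₃∈[|l₁−l₂|,l₁+l₂]=[0,2], have l₃=2  ✓
Σlᵢ = 4 ⇒ even  ✓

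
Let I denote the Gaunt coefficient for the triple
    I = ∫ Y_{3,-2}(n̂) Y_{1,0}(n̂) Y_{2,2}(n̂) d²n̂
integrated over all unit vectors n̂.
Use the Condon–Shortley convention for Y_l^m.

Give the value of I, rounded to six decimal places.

Checks pass: Σm=0; 6 even; l₃=2∈[2,4].
(2·3+1)(2·1+1)(2·2+1) = 105
Δ: 2! 4! 0! / 7! → 1/105
sum: t=1:−1/4 = -1/4
3j²(3 1 2; 0 0 0) = Δ·Π!·Σ² = 3/35  (sign -1)
sum: t=1:−1/24 = -1/24
3j²(3 1 2; -2 0 2) = Δ·Π!·Σ² = 1/21  (sign -1)
combine: 4πI² = 105·3/35·1/21 = 3/7
take √, sign +1: I = 0.18467439

0.184674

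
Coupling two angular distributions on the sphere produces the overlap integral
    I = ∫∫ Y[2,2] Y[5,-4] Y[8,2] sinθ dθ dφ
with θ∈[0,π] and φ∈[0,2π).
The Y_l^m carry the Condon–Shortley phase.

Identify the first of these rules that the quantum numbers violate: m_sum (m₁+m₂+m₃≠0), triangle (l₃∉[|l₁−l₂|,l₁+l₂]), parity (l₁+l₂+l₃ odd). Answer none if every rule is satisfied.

triangle

m₁+m₂+m₃ = 2 − 4 + 2 = 0  ✓
triangle: |2−5|=3 ≤ l₃=8 ≤ 2+5=7  ✗
parity: l₁+l₂+l₃ = 15 is odd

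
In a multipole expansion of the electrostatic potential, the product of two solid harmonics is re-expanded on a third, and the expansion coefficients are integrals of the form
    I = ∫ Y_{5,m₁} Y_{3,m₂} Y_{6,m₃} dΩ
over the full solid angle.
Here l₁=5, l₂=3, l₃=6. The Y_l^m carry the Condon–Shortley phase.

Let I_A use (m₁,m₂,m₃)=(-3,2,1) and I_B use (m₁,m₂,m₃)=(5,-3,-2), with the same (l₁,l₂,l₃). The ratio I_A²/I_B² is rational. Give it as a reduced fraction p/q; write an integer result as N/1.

Shared (l₁,l₂,l₃)=(5,3,6): N and (l;000)² cancel in I_A²/I_B².
A: Δ = 2!·8!·4!/15! = 1/675675; Racah Σ t=1..2: t=1:−1/120960 t=2:+1/17280 = 1/20160; ⇒ 3j(5 3 6; -3 2 1)² = 64/3003, sgn -1
B: Δ = 2!·8!·4!/15! = 1/675675; Racah Σ t=0..0: t=0:+1/1935360 = 1/1935360; ⇒ 3j(5 3 6; 5 -3 -2)² = 1/1001, sgn +1
I_A²/I_B² = (64/3003)/(1/1001) = 64/3

64/3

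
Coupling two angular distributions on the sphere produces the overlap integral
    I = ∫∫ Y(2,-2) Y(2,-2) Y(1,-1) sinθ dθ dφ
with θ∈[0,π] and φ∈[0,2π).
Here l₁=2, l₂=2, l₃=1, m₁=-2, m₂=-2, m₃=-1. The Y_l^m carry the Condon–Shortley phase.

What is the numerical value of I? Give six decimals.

-2 − 2 − 1 = -5 ≠ 0: azimuthal integral kills it; I = 0

0.000000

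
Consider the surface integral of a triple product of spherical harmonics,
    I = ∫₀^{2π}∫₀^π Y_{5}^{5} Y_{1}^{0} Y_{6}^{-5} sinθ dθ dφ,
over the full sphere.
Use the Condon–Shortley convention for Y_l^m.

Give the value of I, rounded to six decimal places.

Rules hold: Σm=0, L=12 even, 4≤6≤6.
N = 11·3·13 = 429
Δ = 0!·10!·2!/13! = 1/858
Racah Σ t=0..0: t=0:+1/14400 = 1/14400
⇒ 3j(5 1 6; 0 0 0)² = 6/143, sgn +1
Racah Σ t=0..0: t=0:+1/3628800 = 1/3628800
⇒ 3j(5 1 6; 5 0 -5)² = 1/78, sgn -1
4πI² = N·(3j₀)²·(3jₘ)² = 3/13
I = -1·√(0.230769/4π) = -0.13551395

-0.135514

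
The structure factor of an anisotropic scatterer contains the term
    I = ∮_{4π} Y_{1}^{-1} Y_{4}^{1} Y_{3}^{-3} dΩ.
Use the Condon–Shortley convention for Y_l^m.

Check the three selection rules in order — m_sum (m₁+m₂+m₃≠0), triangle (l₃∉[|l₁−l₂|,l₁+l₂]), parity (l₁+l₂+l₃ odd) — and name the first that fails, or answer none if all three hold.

m_sum

Σmᵢ = -3  ✗
l₃∈[|l₁−l₂|,l₁+l₂]=[3,5], have l₃=3
Σlᵢ = 8 ⇒ even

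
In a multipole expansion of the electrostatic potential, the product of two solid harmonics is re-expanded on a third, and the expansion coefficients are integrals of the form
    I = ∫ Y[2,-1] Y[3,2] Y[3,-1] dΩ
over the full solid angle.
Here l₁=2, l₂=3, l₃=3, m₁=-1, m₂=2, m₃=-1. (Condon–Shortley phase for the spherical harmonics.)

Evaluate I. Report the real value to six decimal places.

Rules hold: Σm=0, L=8 even, 1≤3≤5.
N = 5·7·7 = 245
Δ = 2!·2!·4!/9! = 1/3780
Racah Σ t=0..2: t=0:+1/24 t=1:−1/4 t=2:+1/24 = -1/6
⇒ 3j(2 3 3; 0 0 0)² = 4/105, sgn +1
Racah Σ t=1..2: t=1:−1/48 t=2:+1/12 = 1/16
⇒ 3j(2 3 3; -1 2 -1)² = 1/28, sgn +1
4πI² = N·(3j₀)²·(3jₘ)² = 1/3
I = +1·√(0.333333/4π) = 0.16286750

0.162868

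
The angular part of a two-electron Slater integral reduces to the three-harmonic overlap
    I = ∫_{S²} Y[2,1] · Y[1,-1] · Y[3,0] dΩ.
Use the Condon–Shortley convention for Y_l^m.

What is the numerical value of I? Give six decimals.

Rules hold: Σm=0, L=6 even, 1≤3≤3.
N = 5·3·7 = 105
Δ = 0!·4!·2!/7! = 1/105
Racah Σ t=0..0: t=0:+1/4 = 1/4
⇒ 3j(2 1 3; 0 0 0)² = 3/35, sgn -1
Racah Σ t=0..0: t=0:+1/12 = 1/12
⇒ 3j(2 1 3; 1 -1 0)² = 1/35, sgn -1
4πI² = N·(3j₀)²·(3jₘ)² = 9/35
I = +1·√(0.257143/4π) = 0.14304817

0.143048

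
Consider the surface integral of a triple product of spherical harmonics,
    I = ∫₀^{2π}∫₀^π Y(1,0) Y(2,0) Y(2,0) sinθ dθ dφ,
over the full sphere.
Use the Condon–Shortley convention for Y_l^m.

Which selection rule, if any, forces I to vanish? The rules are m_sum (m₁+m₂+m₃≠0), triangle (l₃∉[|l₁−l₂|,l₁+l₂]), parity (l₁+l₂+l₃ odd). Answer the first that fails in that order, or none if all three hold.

Σmᵢ = 0  ✓
l₃∈[|l₁−l₂|,l₁+l₂]=[1,3], have l₃=2  ✓
Σlᵢ = 5 ⇒ odd  ✗

parity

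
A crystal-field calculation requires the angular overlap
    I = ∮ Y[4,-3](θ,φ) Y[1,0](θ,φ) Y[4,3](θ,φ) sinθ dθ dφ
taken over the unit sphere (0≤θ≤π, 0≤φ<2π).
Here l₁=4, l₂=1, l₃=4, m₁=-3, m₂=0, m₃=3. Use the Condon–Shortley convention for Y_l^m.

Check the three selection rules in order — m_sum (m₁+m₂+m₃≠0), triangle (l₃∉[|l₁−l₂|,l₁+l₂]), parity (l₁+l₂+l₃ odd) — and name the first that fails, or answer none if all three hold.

parity

azimuthal sum: -3 + 0 + 3 = 0  ✓
3 ≤ 4 ≤ 5 (triangle on l)  ✓
L = 4 + 1 + 4 = 9 (odd)  ✗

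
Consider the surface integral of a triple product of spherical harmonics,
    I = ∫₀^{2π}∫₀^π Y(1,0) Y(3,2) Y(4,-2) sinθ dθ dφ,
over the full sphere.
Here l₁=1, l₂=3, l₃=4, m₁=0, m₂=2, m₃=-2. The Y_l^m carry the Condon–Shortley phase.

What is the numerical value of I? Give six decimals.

0.213244

m-sum 0 ✓  L=8 even ✓  2≤4≤4 ✓
Π(2lᵢ+1) = 3×7×9 = 189
triangle coeff Δ(1,3,4) = 1/252
Σ_t [0,0]: t=0:+1/36 = 1/36
(3j)²=4/63 [(1 3 4; 0 0 0)], sign=+1
Σ_t [0,0]: t=0:+1/120 = 1/120
(3j)²=1/21 [(1 3 4; 0 2 -2)], sign=+1
⇒ 4πI² = 4/7
I = (+1)√(4/7/(4π)) = 0.21324362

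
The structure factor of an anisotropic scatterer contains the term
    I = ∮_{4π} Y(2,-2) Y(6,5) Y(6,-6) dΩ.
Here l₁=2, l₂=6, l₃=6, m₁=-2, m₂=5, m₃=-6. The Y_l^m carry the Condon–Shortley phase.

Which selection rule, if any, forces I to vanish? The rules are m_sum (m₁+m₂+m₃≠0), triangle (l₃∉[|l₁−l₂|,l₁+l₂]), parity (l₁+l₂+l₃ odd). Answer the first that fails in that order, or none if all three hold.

m_sum

azimuthal sum: -2 + 5 − 6 = -3  ✗
4 ≤ 6 ≤ 8 (triangle on l)
L = 2 + 6 + 6 = 14 (even)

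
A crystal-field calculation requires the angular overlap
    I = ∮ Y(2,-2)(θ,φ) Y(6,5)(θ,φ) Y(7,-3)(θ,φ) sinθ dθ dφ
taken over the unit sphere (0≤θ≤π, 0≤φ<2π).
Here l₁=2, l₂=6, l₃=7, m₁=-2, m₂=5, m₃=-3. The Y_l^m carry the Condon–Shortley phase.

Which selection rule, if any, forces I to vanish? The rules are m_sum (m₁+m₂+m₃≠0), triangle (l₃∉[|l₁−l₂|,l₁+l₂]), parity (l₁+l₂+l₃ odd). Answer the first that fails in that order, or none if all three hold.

azimuthal sum: -2 + 5 − 3 = 0  ✓
4 ≤ 7 ≤ 8 (triangle on l)  ✓
L = 2 + 6 + 7 = 15 (odd)  ✗

parity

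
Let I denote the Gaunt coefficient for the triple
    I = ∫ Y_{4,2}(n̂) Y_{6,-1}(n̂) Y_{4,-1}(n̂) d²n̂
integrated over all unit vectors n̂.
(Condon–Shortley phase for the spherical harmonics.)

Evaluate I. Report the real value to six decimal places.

Rules hold: Σm=0, L=14 even, 2≤4≤10.
N = 9·13·9 = 1053
Δ = 6!·2!·6!/15! = 1/1261260
Racah Σ t=2..4: t=2:+1/4608 t=3:−1/1296 t=4:+1/4608 = -7/20736
⇒ 3j(4 6 4; 0 0 0)² = 20/1287, sgn -1
Racah Σ t=0..2: t=0:+1/172800 t=1:−1/5760 t=2:+1/3456 = 7/57600
⇒ 3j(4 6 4; 2 -1 -1)² = 21/2860, sgn -1
4πI² = N·(3j₀)²·(3jₘ)² = 189/1573
I = +1·√(0.120153/4π) = 0.09778261

0.097783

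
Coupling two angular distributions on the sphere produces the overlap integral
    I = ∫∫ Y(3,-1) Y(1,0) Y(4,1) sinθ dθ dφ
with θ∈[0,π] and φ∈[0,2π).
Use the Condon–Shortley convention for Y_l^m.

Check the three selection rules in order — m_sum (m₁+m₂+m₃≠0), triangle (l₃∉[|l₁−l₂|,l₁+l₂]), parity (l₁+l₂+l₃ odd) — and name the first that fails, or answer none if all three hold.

azimuthal sum: -1 + 0 + 1 = 0  ✓
2 ≤ 4 ≤ 4 (triangle on l)  ✓
L = 3 + 1 + 4 = 8 (even)  ✓

none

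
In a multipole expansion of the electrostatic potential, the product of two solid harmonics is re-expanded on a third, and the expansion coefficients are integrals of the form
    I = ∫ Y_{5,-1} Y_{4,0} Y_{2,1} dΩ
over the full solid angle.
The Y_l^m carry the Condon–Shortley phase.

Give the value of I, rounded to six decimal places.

L=11 odd ⇒ parity kills the (l;000) factor ⇒ I = 0

0.000000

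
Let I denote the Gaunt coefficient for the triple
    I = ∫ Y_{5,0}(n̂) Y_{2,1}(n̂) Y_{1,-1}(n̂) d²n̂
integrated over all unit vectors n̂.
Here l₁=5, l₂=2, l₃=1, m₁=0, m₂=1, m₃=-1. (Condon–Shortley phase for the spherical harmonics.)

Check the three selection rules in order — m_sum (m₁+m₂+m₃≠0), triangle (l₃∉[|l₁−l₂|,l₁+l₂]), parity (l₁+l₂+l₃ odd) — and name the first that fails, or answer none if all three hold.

triangle

azimuthal sum: 0 + 1 − 1 = 0  ✓
3 ≤ 1 ≤ 7 (triangle on l)  ✗
L = 5 + 2 + 1 = 8 (even)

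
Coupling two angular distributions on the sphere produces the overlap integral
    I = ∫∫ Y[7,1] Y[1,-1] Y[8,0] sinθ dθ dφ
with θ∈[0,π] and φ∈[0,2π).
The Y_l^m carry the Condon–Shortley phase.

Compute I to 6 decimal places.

m-sum 0 ✓  L=16 even ✓  6≤8≤8 ✓
Π(2lᵢ+1) = 15×3×17 = 765
triangle coeff Δ(7,1,8) = 1/2040
Σ_t [0,0]: t=0:+1/25401600 = 1/25401600
(3j)²=8/255 [(7 1 8; 0 0 0)], sign=+1
Σ_t [0,0]: t=0:+1/58060800 = 1/58060800
(3j)²=7/510 [(7 1 8; 1 -1 0)], sign=+1
⇒ 4πI² = 28/85
I = (+1)√(28/85/(4π)) = 0.16190663

0.161907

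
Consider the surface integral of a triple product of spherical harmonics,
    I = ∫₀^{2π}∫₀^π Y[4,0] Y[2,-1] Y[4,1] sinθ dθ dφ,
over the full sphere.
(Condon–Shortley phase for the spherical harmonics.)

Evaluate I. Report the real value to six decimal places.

-0.044869

Rules hold: Σm=0, L=10 even, 2≤4≤6.
N = 9·5·9 = 405
Δ = 2!·6!·2!/11! = 1/13860
Racah Σ t=0..2: t=0:+1/192 t=1:−1/36 t=2:+1/192 = -5/288
⇒ 3j(4 2 4; 0 0 0)² = 20/693, sgn -1
Racah Σ t=0..1: t=0:+1/96 t=1:−1/72 = -1/288
⇒ 3j(4 2 4; 0 -1 1)² = 1/462, sgn +1
4πI² = N·(3j₀)²·(3jₘ)² = 150/5929
I = -1·√(0.0252994/4π) = -0.04486937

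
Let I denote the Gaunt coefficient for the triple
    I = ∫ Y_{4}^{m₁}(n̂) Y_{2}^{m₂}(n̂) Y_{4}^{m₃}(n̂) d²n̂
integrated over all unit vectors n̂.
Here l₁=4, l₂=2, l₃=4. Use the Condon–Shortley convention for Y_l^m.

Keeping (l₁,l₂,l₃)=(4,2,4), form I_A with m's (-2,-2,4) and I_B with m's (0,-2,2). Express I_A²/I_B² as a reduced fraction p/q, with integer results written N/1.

14/45

l's match ⇒ only the (l;m) 3-j factors differ between A and B.
A: triangle coeff Δ(4,2,4) = 1/13860; Σ_t [0,0]: t=0:+1/2880 = 1/2880; (3j)²=2/165 [(4 2 4; -2 -2 4)], sign=+1
B: triangle coeff Δ(4,2,4) = 1/13860; Σ_t [0,0]: t=0:+1/192 = 1/192; (3j)²=3/77 [(4 2 4; 0 -2 2)], sign=+1
I_A²/I_B² = (2/165)/(3/77) = 14/45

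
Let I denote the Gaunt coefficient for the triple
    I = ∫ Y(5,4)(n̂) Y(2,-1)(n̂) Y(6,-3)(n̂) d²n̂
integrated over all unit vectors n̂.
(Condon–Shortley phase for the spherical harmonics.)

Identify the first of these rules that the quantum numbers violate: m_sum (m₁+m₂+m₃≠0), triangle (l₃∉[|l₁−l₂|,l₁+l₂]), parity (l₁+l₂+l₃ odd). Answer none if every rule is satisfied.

azimuthal sum: 4 − 1 − 3 = 0  ✓
3 ≤ 6 ≤ 7 (triangle on l)  ✓
L = 5 + 2 + 6 = 13 (odd)  ✗

parity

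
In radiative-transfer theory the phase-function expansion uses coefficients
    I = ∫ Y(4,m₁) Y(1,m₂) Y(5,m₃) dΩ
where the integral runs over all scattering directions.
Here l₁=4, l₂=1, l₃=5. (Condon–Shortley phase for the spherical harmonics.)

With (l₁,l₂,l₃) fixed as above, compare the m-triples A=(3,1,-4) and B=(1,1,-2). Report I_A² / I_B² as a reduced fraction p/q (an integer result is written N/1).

l's match ⇒ only the (l;m) 3-j factors differ between A and B.
A: triangle coeff Δ(4,1,5) = 1/495; Σ_t [0,0]: t=0:+1/10080 = 1/10080; (3j)²=4/55 [(4 1 5; 3 1 -4)], sign=-1
B: triangle coeff Δ(4,1,5) = 1/495; Σ_t [0,0]: t=0:+1/1440 = 1/1440; (3j)²=7/165 [(4 1 5; 1 1 -2)], sign=-1
I_A²/I_B² = (4/55)/(7/165) = 12/7

12/7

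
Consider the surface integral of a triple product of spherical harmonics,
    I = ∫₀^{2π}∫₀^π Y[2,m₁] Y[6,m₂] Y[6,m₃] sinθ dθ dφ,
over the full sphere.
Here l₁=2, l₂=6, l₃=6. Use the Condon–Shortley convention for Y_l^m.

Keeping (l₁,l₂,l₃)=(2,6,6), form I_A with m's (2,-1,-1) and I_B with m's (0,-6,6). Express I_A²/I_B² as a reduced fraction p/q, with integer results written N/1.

147/242

Shared (l₁,l₂,l₃)=(2,6,6): N and (l;000)² cancel in I_A²/I_B².
A: Δ = 2!·2!·10!/15! = 1/90090; Racah Σ t=0..0: t=0:+1/57600 = 1/57600; ⇒ 3j(2 6 6; 2 -1 -1)² = 21/715, sgn -1
B: Δ = 2!·2!·10!/15! = 1/90090; Racah Σ t=0..0: t=0:+1/14515200 = 1/14515200; ⇒ 3j(2 6 6; 0 -6 6)² = 22/455, sgn +1
I_A²/I_B² = (21/715)/(22/455) = 147/242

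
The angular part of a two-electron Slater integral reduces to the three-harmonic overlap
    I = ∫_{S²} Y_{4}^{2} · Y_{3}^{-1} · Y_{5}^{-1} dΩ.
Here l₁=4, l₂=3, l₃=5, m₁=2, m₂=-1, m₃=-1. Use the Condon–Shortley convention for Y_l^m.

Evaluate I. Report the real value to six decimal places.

m-sum 0 ✓  L=12 even ✓  1≤5≤7 ✓
Π(2lᵢ+1) = 9×7×11 = 693
triangle coeff Δ(4,3,5) = 1/180180
Σ_t [0,2]: t=0:+1/576 t=1:−1/144 t=2:+1/576 = -1/288
(3j)²=20/1001 [(4 3 5; 0 0 0)], sign=+1
Σ_t [0,2]: t=0:+1/384 t=1:−1/720 t=2:+1/34560 = 43/34560
(3j)²=1849/180180 [(4 3 5; 2 -1 -1)], sign=+1
⇒ 4πI² = 1849/13013
I = (+1)√(1849/13013/(4π)) = 0.10633465

0.106335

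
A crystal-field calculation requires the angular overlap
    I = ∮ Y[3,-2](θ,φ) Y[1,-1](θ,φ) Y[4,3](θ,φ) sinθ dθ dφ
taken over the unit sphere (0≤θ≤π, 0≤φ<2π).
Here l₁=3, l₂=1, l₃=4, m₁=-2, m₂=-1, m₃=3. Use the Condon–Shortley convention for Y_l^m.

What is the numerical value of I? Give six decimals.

-0.282095

Checks pass: Σm=0; 8 even; l₃=4∈[2,4].
(2·3+1)(2·1+1)(2·4+1) = 189
Δ: 0! 6! 2! / 9! → 1/252
sum: t=0:+1/36 = 1/36
3j²(3 1 4; 0 0 0) = Δ·Π!·Σ² = 4/63  (sign +1)
sum: t=0:+1/240 = 1/240
3j²(3 1 4; -2 -1 3) = Δ·Π!·Σ² = 1/12  (sign -1)
combine: 4πI² = 189·4/63·1/12 = 1/1
take √, sign -1: I = -0.28209479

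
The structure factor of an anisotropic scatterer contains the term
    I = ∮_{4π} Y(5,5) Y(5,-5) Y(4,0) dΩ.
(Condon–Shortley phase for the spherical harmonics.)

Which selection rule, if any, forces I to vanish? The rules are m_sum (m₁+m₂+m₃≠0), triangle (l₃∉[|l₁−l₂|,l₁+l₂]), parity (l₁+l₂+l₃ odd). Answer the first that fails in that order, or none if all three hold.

Σmᵢ = 0  ✓
l₃∈[|l₁−l₂|,l₁+l₂]=[0,10], have l₃=4  ✓
Σlᵢ = 14 ⇒ even  ✓

none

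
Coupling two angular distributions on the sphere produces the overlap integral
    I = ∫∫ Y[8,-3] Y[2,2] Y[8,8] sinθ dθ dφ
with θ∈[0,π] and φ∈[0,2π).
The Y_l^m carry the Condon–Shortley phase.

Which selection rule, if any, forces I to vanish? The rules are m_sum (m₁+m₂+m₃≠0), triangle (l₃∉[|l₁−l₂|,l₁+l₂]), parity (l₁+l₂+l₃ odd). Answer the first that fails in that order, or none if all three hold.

m_sum

Σmᵢ = 7  ✗
l₃∈[|l₁−l₂|,l₁+l₂]=[6,10], have l₃=8
Σlᵢ = 18 ⇒ even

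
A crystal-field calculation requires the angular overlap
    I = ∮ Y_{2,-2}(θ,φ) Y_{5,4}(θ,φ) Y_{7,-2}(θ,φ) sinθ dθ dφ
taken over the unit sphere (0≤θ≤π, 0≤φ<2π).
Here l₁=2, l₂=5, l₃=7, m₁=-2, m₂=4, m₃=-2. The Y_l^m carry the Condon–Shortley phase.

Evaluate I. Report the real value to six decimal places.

Rules hold: Σm=0, L=14 even, 3≤7≤7.
N = 5·11·15 = 825
Δ = 0!·4!·10!/15! = 1/15015
Racah Σ t=0..0: t=0:+1/57600 = 1/57600
⇒ 3j(2 5 7; 0 0 0)² = 21/715, sgn -1
Racah Σ t=0..0: t=0:+1/8709120 = 1/8709120
⇒ 3j(2 5 7; -2 4 -2)² = 1/3003, sgn -1
4πI² = N·(3j₀)²·(3jₘ)² = 15/1859
I = +1·√(0.00806885/4π) = 0.02533967

0.025340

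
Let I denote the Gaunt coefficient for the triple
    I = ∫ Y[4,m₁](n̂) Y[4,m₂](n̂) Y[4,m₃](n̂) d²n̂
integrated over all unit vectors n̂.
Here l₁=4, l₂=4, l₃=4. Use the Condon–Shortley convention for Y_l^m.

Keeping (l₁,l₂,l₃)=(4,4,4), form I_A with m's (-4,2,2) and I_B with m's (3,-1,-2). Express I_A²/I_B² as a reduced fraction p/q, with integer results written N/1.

9/1

Same 4,4,4: normalisation and zero-m 3j drop out of the ratio.
A: Δ: 4! 4! 4! / 13! → 1/450450; sum: t=4:+1/2304 = 1/2304; 3j²(4 4 4; -4 2 2) = Δ·Π!·Σ² = 5/143  (sign +1)
B: Δ: 4! 4! 4! / 13! → 1/450450; sum: t=0:+1/864 t=1:−1/576 = -1/1728; 3j²(4 4 4; 3 -1 -2) = Δ·Π!·Σ² = 5/1287  (sign -1)
I_A²/I_B² = (5/143)/(5/1287) = 9/1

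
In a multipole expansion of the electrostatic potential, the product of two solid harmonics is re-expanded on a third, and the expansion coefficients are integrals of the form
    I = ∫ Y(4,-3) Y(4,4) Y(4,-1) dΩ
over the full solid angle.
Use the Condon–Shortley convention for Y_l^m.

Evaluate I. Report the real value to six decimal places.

Checks pass: Σm=0; 12 even; l₃=4∈[0,8].
(2·4+1)(2·4+1)(2·4+1) = 729
Δ: 4! 4! 4! / 13! → 1/450450
sum: t=0:+1/13824 t=1:−1/216 t=2:+1/64 t=3:−1/216 t=4:+1/13824 = 5/768
3j²(4 4 4; 0 0 0) = Δ·Π!·Σ² = 18/1001  (sign +1)
sum: t=4:+1/3456 = 1/3456
3j²(4 4 4; -3 4 -1) = Δ·Π!·Σ² = 35/1287  (sign -1)
combine: 4πI² = 729·18/1001·35/1287 = 7290/20449
take √, sign -1: I = -0.16843130

-0.168431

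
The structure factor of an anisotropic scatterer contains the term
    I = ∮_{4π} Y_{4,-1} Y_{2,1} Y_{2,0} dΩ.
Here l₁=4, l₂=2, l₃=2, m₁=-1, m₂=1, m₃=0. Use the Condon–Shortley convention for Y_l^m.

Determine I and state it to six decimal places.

-0.220728

m-sum 0 ✓  L=8 even ✓  2≤2≤6 ✓
Π(2lᵢ+1) = 9×5×5 = 225
triangle coeff Δ(4,2,2) = 1/630
Σ_t [2,2]: t=2:+1/16 = 1/16
(3j)²=2/35 [(4 2 2; 0 0 0)], sign=+1
Σ_t [3,3]: t=3:−1/24 = -1/24
(3j)²=1/21 [(4 2 2; -1 1 0)], sign=-1
⇒ 4πI² = 30/49
I = (-1)√(30/49/(4π)) = -0.22072812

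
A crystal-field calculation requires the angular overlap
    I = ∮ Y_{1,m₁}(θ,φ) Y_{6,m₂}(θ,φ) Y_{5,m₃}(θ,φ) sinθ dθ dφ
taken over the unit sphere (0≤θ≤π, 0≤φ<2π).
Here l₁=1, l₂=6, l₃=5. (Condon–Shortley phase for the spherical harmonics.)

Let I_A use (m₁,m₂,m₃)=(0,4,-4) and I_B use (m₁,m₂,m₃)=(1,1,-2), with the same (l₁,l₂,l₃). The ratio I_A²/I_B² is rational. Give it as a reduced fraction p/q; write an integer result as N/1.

2/1

l's match ⇒ only the (l;m) 3-j factors differ between A and B.
A: triangle coeff Δ(1,6,5) = 1/858; Σ_t [1,1]: t=1:−1/362880 = -1/362880; (3j)²=10/429 [(1 6 5; 0 4 -4)], sign=+1
B: triangle coeff Δ(1,6,5) = 1/858; Σ_t [0,0]: t=0:+1/60480 = 1/60480; (3j)²=5/429 [(1 6 5; 1 1 -2)], sign=-1
I_A²/I_B² = (10/429)/(5/429) = 2/1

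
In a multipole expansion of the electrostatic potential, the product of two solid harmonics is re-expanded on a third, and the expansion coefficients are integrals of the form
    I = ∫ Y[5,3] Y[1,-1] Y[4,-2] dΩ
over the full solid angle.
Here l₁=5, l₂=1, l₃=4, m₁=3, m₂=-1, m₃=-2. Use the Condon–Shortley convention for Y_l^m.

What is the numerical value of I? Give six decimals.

-0.259847

Checks pass: Σm=0; 10 even; l₃=4∈[4,6].
(2·5+1)(2·1+1)(2·4+1) = 297
Δ: 2! 8! 0! / 11! → 1/495
sum: t=1:−1/576 = -1/576
3j²(5 1 4; 0 0 0) = Δ·Π!·Σ² = 5/99  (sign -1)
sum: t=0:+1/2880 = 1/2880
3j²(5 1 4; 3 -1 -2) = Δ·Π!·Σ² = 28/495  (sign +1)
combine: 4πI² = 297·5/99·28/495 = 28/33
take √, sign -1: I = -0.25984664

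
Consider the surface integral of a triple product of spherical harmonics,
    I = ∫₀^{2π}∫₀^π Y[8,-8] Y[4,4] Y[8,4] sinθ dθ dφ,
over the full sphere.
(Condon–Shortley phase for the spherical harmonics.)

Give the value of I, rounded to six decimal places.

Checks pass: Σm=0; 20 even; l₃=8∈[4,12].
(2·8+1)(2·4+1)(2·8+1) = 2601
Δ: 4! 12! 4! / 21! → 1/185175900
sum: t=0:+1/557383680 t=1:−1/21772800 t=2:+1/8294400 t=3:−1/21772800 t=4:+1/557383680 = 1/30965760
3j²(8 4 8; 0 0 0) = Δ·Π!·Σ² = 36/4199  (sign +1)
sum: t=4:+1/275904921600 = 1/275904921600
3j²(8 4 8; -8 4 4) = Δ·Π!·Σ² = 2/2907  (sign +1)
combine: 4πI² = 2601·36/4199·2/2907 = 72/4693
take √, sign +1: I = 0.03494106

0.034941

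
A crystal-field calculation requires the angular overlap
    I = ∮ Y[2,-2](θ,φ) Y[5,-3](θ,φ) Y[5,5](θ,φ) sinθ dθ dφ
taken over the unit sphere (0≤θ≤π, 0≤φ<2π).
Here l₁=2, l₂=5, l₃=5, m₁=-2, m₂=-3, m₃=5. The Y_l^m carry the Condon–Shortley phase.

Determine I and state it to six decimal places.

m-sum 0 ✓  L=12 even ✓  3≤5≤7 ✓
Π(2lᵢ+1) = 5×11×11 = 605
triangle coeff Δ(2,5,5) = 1/38610
Σ_t [0,2]: t=0:+1/2880 t=1:−1/576 t=2:+1/2880 = -1/960
(3j)²=10/429 [(2 5 5; 0 0 0)], sign=+1
Σ_t [2,2]: t=2:+1/161280 = 1/161280
(3j)²=1/143 [(2 5 5; -2 -3 5)], sign=+1
⇒ 4πI² = 50/507
I = (+1)√(50/507/(4π)) = 0.08858824

0.088588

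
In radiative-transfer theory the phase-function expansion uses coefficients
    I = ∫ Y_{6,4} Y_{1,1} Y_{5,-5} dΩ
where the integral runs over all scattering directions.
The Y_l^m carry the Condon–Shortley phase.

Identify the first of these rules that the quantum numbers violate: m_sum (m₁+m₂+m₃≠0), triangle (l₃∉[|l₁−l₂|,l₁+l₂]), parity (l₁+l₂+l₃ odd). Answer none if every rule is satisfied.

Σmᵢ = 0  ✓
l₃∈[|l₁−l₂|,l₁+l₂]=[5,7], have l₃=5  ✓
Σlᵢ = 12 ⇒ even  ✓

none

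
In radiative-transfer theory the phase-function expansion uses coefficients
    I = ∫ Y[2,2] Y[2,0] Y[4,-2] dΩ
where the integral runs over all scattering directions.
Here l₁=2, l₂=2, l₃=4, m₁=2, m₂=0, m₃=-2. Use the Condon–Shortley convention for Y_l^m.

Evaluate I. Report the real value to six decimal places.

0.156078

m-sum 0 ✓  L=8 even ✓  0≤4≤4 ✓
Π(2lᵢ+1) = 5×5×9 = 225
triangle coeff Δ(2,2,4) = 1/630
Σ_t [0,0]: t=0:+1/16 = 1/16
(3j)²=2/35 [(2 2 4; 0 0 0)], sign=+1
Σ_t [0,0]: t=0:+1/96 = 1/96
(3j)²=1/42 [(2 2 4; 2 0 -2)], sign=+1
⇒ 4πI² = 15/49
I = (+1)√(15/49/(4π)) = 0.15607835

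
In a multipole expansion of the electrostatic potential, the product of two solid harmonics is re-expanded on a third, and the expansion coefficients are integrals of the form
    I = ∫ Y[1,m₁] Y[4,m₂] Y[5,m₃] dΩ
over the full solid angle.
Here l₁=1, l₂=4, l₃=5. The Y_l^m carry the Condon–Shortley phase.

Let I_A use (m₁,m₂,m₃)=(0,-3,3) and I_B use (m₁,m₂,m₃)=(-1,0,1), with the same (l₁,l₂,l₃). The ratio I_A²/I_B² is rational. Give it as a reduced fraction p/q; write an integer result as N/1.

16/15

Shared (l₁,l₂,l₃)=(1,4,5): N and (l;000)² cancel in I_A²/I_B².
A: Δ = 0!·2!·8!/11! = 1/495; Racah Σ t=0..0: t=0:+1/5040 = 1/5040; ⇒ 3j(1 4 5; 0 -3 3)² = 16/495, sgn +1
B: Δ = 0!·2!·8!/11! = 1/495; Racah Σ t=0..0: t=0:+1/1152 = 1/1152; ⇒ 3j(1 4 5; -1 0 1)² = 1/33, sgn +1
I_A²/I_B² = (16/495)/(1/33) = 16/15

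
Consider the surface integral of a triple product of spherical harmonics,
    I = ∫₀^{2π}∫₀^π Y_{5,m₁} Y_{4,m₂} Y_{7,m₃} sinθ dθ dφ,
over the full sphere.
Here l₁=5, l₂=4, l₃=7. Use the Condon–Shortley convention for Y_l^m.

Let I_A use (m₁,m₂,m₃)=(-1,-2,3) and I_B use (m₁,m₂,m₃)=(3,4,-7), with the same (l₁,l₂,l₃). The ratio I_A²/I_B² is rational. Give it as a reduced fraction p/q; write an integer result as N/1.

Shared (l₁,l₂,l₃)=(5,4,7): N and (l;000)² cancel in I_A²/I_B².
A: Δ = 2!·8!·6!/17! = 1/6126120; Racah Σ t=0..2: t=0:+1/138240 t=1:−1/86400 t=2:+1/829440 = -13/4147200; ⇒ 3j(5 4 7; -1 -2 3)² = 13/3740, sgn -1
B: Δ = 2!·8!·6!/17! = 1/6126120; Racah Σ t=2..2: t=2:+1/58060800 = 1/58060800; ⇒ 3j(5 4 7; 3 4 -7)² = 7/510, sgn +1
I_A²/I_B² = (13/3740)/(7/510) = 39/154

39/154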